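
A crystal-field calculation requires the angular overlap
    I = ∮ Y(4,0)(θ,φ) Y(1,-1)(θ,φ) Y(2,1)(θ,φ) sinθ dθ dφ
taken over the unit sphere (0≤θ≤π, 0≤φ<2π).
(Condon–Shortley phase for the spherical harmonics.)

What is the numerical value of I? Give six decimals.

0.000000

triangle: need 3≤l₃≤5, have 2; I=0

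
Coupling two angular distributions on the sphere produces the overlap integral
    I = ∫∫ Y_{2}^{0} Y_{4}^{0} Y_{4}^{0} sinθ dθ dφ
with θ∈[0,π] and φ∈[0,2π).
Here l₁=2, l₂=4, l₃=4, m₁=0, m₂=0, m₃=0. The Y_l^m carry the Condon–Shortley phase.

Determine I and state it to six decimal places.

0.163840

Checks pass: Σm=0; 10 even; l₃=4∈[2,6].
(2·2+1)(2·4+1)(2·4+1) = 405
Δ: 2! 2! 6! / 11! → 1/13860
sum: t=0:+1/192 t=1:−1/36 t=2:+1/192 = -5/288
3j²(2 4 4; 0 0 0) = Δ·Π!·Σ² = 20/693  (sign -1)
(m-triple is (0,0,0) — same symbol as above.)
combine: 4πI² = 405·20/693·20/693 = 2000/5929
take √, sign +1: I = 0.16383977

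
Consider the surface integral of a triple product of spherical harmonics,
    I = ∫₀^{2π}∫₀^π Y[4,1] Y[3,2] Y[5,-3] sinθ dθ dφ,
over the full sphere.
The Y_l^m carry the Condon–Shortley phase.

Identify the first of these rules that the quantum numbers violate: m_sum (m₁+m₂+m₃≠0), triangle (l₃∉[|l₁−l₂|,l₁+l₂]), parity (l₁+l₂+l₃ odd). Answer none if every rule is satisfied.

azimuthal sum: 1 + 2 − 3 = 0  ✓
1 ≤ 5 ≤ 7 (triangle on l)  ✓
L = 4 + 3 + 5 = 12 (even)  ✓

none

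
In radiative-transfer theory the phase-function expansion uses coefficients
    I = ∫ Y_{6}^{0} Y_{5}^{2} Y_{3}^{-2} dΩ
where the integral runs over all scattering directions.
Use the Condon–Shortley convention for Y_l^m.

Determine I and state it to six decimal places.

-0.165130

m-sum 0 ✓  L=14 even ✓  1≤3≤11 ✓
Π(2lᵢ+1) = 13×11×7 = 1001
triangle coeff Δ(6,5,3) = 1/675675
Σ_t [3,5]: t=3:−1/8640 t=4:+1/2304 t=5:−1/8640 = 7/34560
(3j)²=7/429 [(6 5 3; 0 0 0)], sign=-1
Σ_t [5,6]: t=5:−1/8640 t=6:+1/34560 = -1/11520
(3j)²=3/143 [(6 5 3; 0 2 -2)], sign=+1
⇒ 4πI² = 49/143
I = (-1)√(49/143/(4π)) = -0.16512966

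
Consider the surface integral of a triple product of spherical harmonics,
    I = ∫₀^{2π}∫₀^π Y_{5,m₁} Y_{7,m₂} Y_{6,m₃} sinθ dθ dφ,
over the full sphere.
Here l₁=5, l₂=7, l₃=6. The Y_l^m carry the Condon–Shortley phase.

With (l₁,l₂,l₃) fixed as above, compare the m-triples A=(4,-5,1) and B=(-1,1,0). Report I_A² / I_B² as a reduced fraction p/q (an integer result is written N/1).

128/33

l's match ⇒ only the (l;m) 3-j factors differ between A and B.
A: triangle coeff Δ(5,7,6) = 1/174594420; Σ_t [0,1]: t=0:+1/6220800 t=1:−1/14515200 = 1/10886400; (3j)²=128/12597 [(5 7 6; 4 -5 1)], sign=-1
B: triangle coeff Δ(5,7,6) = 1/174594420; Σ_t [2,6]: t=2:+1/1658880 t=3:−1/155520 t=4:+1/110592 t=5:−1/518400 t=6:+1/24883200 = 11/8294400; (3j)²=11/4199 [(5 7 6; -1 1 0)], sign=+1
I_A²/I_B² = (128/12597)/(11/4199) = 128/33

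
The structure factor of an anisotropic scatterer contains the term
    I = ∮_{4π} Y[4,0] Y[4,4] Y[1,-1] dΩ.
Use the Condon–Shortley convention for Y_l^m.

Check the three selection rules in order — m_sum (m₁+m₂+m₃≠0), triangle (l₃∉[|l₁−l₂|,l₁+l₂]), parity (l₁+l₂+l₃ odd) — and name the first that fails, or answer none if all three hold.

m_sum

Σmᵢ = 3  ✗
l₃∈[|l₁−l₂|,l₁+l₂]=[0,8], have l₃=1
Σlᵢ = 9 ⇒ odd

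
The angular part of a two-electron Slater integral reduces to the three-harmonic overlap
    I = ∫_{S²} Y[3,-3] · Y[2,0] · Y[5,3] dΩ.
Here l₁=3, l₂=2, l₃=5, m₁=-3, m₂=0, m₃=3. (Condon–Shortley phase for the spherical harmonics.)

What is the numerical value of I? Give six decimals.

-0.126792

Rules hold: Σm=0, L=10 even, 1≤5≤5.
N = 7·5·11 = 385
Δ = 0!·6!·4!/11! = 1/2310
Racah Σ t=0..0: t=0:+1/144 = 1/144
⇒ 3j(3 2 5; 0 0 0)² = 10/231, sgn -1
Racah Σ t=0..0: t=0:+1/2880 = 1/2880
⇒ 3j(3 2 5; -3 0 3)² = 2/165, sgn +1
4πI² = N·(3j₀)²·(3jₘ)² = 20/99
I = -1·√(0.20202/4π) = -0.12679218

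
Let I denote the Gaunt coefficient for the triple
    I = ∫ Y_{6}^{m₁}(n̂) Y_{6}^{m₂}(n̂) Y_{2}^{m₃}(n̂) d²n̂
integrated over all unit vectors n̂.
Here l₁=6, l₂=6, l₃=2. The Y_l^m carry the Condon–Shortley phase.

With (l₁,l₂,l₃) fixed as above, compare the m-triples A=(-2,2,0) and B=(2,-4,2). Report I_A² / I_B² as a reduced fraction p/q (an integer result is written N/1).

l's match ⇒ only the (l;m) 3-j factors differ between A and B.
A: triangle coeff Δ(6,6,2) = 1/90090; Σ_t [6,8]: t=6:+1/69120 t=7:−1/30240 t=8:+1/322560 = -1/64512; (3j)²=10/1001 [(6 6 2; -2 2 0)], sign=-1
B: triangle coeff Δ(6,6,2) = 1/90090; Σ_t [2,2]: t=2:+1/322560 = 1/322560; (3j)²=18/1001 [(6 6 2; 2 -4 2)], sign=+1
I_A²/I_B² = (10/1001)/(18/1001) = 5/9

5/9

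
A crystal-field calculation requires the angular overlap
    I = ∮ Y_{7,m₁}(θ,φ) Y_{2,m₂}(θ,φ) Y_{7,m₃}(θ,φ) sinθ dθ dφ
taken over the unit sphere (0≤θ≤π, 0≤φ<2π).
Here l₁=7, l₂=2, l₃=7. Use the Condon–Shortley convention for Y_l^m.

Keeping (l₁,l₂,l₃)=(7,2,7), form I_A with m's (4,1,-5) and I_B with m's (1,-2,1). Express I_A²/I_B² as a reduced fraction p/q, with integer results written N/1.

Same 7,2,7: normalisation and zero-m 3j drop out of the ratio.
A: Δ: 2! 12! 2! / 17! → 1/185640; sum: t=1:−1/14515200 t=2:+1/79833600 = -1/17740800; 3j²(7 2 7; 4 1 -5) = Δ·Π!·Σ² = 729/30940  (sign -1)
B: Δ: 2! 12! 2! / 17! → 1/185640; sum: t=0:+1/2073600 = 1/2073600; 3j²(7 2 7; 1 -2 1) = Δ·Π!·Σ² = 28/1105  (sign +1)
I_A²/I_B² = (729/30940)/(28/1105) = 729/784

729/784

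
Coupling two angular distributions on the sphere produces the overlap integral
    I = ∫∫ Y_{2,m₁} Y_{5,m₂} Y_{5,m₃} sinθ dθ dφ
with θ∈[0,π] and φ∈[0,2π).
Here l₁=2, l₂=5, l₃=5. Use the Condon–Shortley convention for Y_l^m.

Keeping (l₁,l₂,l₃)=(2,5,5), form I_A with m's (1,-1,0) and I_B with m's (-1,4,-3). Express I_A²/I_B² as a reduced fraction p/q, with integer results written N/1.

l's match ⇒ only the (l;m) 3-j factors differ between A and B.
A: triangle coeff Δ(2,5,5) = 1/38610; Σ_t [0,1]: t=0:+1/1152 t=1:−1/1440 = 1/5760; (3j)²=1/858 [(2 5 5; 1 -1 0)], sign=-1
B: triangle coeff Δ(2,5,5) = 1/38610; Σ_t [1,2]: t=1:−1/80640 t=2:+1/10080 = 1/11520; (3j)²=49/1430 [(2 5 5; -1 4 -3)], sign=+1
I_A²/I_B² = (1/858)/(49/1430) = 5/147

5/147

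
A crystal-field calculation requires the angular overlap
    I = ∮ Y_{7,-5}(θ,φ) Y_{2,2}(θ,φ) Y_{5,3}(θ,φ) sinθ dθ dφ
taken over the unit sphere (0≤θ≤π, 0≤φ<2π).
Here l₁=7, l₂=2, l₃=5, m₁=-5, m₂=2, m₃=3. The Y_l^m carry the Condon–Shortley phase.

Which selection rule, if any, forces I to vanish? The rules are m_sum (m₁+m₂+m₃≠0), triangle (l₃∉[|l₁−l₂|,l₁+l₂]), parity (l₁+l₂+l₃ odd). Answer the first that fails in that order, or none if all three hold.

none

azimuthal sum: -5 + 2 + 3 = 0  ✓
5 ≤ 5 ≤ 9 (triangle on l)  ✓
L = 7 + 2 + 5 = 14 (even)  ✓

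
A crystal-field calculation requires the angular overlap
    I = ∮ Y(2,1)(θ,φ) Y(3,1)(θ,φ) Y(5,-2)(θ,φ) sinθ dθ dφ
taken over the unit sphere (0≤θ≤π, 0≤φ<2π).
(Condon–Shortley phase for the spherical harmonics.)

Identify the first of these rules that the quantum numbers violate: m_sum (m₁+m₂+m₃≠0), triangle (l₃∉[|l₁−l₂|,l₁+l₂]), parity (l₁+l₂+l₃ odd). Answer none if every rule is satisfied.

none

azimuthal sum: 1 + 1 − 2 = 0  ✓
1 ≤ 5 ≤ 5 (triangle on l)  ✓
L = 2 + 3 + 5 = 10 (even)  ✓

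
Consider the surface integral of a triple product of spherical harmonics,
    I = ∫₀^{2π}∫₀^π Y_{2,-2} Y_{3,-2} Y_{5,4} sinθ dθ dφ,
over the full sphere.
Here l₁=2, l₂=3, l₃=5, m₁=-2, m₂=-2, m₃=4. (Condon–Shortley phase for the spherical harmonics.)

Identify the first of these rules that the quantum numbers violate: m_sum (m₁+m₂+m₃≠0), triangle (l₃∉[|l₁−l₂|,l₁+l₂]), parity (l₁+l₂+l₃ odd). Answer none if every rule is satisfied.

Σmᵢ = 0  ✓
l₃∈[|l₁−l₂|,l₁+l₂]=[1,5], have l₃=5  ✓
Σlᵢ = 10 ⇒ even  ✓

none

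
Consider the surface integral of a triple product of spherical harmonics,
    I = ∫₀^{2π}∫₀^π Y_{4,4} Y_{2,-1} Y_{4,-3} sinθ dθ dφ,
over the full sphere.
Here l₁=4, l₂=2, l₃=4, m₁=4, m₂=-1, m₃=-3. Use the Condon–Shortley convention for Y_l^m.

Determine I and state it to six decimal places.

0.198645

Rules hold: Σm=0, L=10 even, 2≤4≤6.
N = 9·5·9 = 405
Δ = 2!·6!·2!/11! = 1/13860
Racah Σ t=0..2: t=0:+1/192 t=1:−1/36 t=2:+1/192 = -5/288
⇒ 3j(4 2 4; 0 0 0)² = 20/693, sgn -1
Racah Σ t=0..0: t=0:+1/1440 = 1/1440
⇒ 3j(4 2 4; 4 -1 -3)² = 7/165, sgn -1
4πI² = N·(3j₀)²·(3jₘ)² = 60/121
I = +1·√(0.495868/4π) = 0.19864517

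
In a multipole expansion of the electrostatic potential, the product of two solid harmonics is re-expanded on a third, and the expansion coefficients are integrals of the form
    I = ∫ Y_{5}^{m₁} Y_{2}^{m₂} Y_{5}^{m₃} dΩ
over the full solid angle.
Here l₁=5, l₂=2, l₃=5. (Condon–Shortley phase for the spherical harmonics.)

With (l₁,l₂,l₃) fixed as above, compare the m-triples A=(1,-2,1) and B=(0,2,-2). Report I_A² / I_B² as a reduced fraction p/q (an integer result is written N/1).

15/14

Same 5,2,5: normalisation and zero-m 3j drop out of the ratio.
A: Δ: 2! 8! 2! / 13! → 1/38610; sum: t=0:+1/2304 = 1/2304; 3j²(5 2 5; 1 -2 1) = Δ·Π!·Σ² = 5/143  (sign +1)
B: Δ: 2! 8! 2! / 13! → 1/38610; sum: t=2:+1/2880 = 1/2880; 3j²(5 2 5; 0 2 -2) = Δ·Π!·Σ² = 14/429  (sign -1)
I_A²/I_B² = (5/143)/(14/429) = 15/14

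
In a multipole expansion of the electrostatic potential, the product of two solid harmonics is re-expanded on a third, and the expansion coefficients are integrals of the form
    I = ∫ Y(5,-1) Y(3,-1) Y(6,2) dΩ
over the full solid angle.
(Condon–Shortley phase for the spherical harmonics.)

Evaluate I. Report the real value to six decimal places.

0.134828

Checks pass: Σm=0; 14 even; l₃=6∈[2,8].
(2·5+1)(2·3+1)(2·6+1) = 1001
Δ: 2! 8! 4! / 15! → 1/675675
sum: t=0:+1/8640 t=1:−1/2304 t=2:+1/8640 = -7/34560
3j²(5 3 6; 0 0 0) = Δ·Π!·Σ² = 7/429  (sign -1)
sum: t=0:+1/11520 t=1:−1/4320 t=2:+1/27648 = -1/9216
3j²(5 3 6; -1 -1 2) = Δ·Π!·Σ² = 2/143  (sign -1)
combine: 4πI² = 1001·7/429·2/143 = 98/429
take √, sign +1: I = 0.13482780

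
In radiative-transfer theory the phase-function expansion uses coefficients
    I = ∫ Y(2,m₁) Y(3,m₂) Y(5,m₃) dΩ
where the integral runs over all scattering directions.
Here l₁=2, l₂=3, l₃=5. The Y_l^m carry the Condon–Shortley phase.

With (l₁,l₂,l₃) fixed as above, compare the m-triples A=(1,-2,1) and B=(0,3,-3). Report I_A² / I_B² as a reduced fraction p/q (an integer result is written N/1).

6/7

Shared (l₁,l₂,l₃)=(2,3,5): N and (l;000)² cancel in I_A²/I_B².
A: Δ = 0!·4!·6!/11! = 1/2310; Racah Σ t=0..0: t=0:+1/720 = 1/720; ⇒ 3j(2 3 5; 1 -2 1)² = 4/385, sgn +1
B: Δ = 0!·4!·6!/11! = 1/2310; Racah Σ t=0..0: t=0:+1/2880 = 1/2880; ⇒ 3j(2 3 5; 0 3 -3)² = 2/165, sgn +1
I_A²/I_B² = (4/385)/(2/165) = 6/7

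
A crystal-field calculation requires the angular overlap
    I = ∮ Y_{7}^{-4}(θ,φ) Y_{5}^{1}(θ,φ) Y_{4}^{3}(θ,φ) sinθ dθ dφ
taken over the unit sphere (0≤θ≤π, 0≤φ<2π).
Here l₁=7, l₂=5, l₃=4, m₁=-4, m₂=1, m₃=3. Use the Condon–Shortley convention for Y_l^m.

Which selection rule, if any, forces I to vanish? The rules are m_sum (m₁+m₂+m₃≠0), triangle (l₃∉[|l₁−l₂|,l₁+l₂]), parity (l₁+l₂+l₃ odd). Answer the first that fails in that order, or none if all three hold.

m₁+m₂+m₃ = -4 + 1 + 3 = 0  ✓
triangle: |7−5|=2 ≤ l₃=4 ≤ 7+5=12  ✓
parity: l₁+l₂+l₃ = 16 is even  ✓

none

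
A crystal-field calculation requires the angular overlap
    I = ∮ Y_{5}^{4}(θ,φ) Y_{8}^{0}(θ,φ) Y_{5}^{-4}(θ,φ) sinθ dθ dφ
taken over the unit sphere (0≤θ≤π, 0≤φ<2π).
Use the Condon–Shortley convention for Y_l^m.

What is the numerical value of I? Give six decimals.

-0.060108

Rules hold: Σm=0, L=18 even, 3≤5≤13.
N = 11·17·11 = 2057
Δ = 8!·2!·8!/19! = 1/37413090
Racah Σ t=3..5: t=3:−1/1036800 t=4:+1/331776 t=5:−1/1036800 = 1/921600
⇒ 3j(5 8 5; 0 0 0)² = 490/46189, sgn -1
Racah Σ t=0..1: t=0:+1/1625702400 t=1:−1/50803200 = -31/1625702400
⇒ 3j(5 8 5; 4 0 -4)² = 961/461890, sgn +1
4πI² = N·(3j₀)²·(3jₘ)² = 47089/1037153
I = -1·√(0.0454022/4π) = -0.06010815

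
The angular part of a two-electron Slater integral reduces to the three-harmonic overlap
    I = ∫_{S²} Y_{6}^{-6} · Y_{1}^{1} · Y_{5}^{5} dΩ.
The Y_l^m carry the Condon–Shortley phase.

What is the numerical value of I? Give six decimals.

m-sum 0 ✓  L=12 even ✓  5≤5≤7 ✓
Π(2lᵢ+1) = 13×3×11 = 429
triangle coeff Δ(6,1,5) = 1/858
Σ_t [1,1]: t=1:−1/14400 = -1/14400
(3j)²=6/143 [(6 1 5; 0 0 0)], sign=+1
Σ_t [2,2]: t=2:+1/7257600 = 1/7257600
(3j)²=1/13 [(6 1 5; -6 1 5)], sign=+1
⇒ 4πI² = 18/13
I = (+1)√(18/13/(4π)) = 0.33194004

0.331940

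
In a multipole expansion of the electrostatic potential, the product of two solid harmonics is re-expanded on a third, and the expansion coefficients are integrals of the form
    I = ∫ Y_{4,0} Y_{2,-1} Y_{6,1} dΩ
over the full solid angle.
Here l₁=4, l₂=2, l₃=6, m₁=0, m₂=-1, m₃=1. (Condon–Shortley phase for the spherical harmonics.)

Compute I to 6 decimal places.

-0.210395

Rules hold: Σm=0, L=12 even, 2≤6≤6.
N = 9·5·13 = 585
Δ = 0!·8!·4!/13! = 1/6435
Racah Σ t=0..0: t=0:+1/2304 = 1/2304
⇒ 3j(4 2 6; 0 0 0)² = 5/143, sgn +1
Racah Σ t=0..0: t=0:+1/3456 = 1/3456
⇒ 3j(4 2 6; 0 -1 1)² = 35/1287, sgn -1
4πI² = N·(3j₀)²·(3jₘ)² = 875/1573
I = -1·√(0.556262/4π) = -0.21039467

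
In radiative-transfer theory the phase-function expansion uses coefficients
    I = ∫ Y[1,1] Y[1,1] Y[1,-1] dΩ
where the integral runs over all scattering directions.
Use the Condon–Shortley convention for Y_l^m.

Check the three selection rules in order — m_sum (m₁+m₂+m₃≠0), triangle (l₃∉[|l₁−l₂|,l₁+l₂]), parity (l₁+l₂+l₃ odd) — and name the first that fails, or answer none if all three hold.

azimuthal sum: 1 + 1 − 1 = 1  ✗
0 ≤ 1 ≤ 2 (triangle on l)
L = 1 + 1 + 1 = 3 (odd)

m_sum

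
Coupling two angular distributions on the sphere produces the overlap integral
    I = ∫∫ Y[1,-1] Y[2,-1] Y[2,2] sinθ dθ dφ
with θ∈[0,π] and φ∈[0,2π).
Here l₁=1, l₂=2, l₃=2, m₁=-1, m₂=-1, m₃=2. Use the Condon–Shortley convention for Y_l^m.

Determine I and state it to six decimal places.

0.000000

L=5 odd ⇒ parity kills the (l;000) factor ⇒ I = 0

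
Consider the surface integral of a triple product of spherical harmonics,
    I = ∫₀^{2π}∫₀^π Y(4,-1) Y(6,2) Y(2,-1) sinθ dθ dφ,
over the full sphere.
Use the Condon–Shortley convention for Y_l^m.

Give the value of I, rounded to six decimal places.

0.238034

Rules hold: Σm=0, L=12 even, 2≤2≤10.
N = 9·13·5 = 585
Δ = 8!·0!·4!/13! = 1/6435
Racah Σ t=4..4: t=4:+1/2304 = 1/2304
⇒ 3j(4 6 2; 0 0 0)² = 5/143, sgn +1
Racah Σ t=5..5: t=5:−1/4320 = -1/4320
⇒ 3j(4 6 2; -1 2 -1)² = 224/6435, sgn +1
4πI² = N·(3j₀)²·(3jₘ)² = 1120/1573
I = +1·√(0.712015/4π) = 0.23803440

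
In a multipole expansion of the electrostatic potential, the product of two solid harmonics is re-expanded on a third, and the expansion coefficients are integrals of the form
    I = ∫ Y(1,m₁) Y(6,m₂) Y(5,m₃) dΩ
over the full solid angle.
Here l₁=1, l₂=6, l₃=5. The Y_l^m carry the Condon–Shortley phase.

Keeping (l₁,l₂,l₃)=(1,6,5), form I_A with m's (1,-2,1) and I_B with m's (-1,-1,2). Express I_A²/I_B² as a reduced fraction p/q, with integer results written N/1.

14/5

Shared (l₁,l₂,l₃)=(1,6,5): N and (l;000)² cancel in I_A²/I_B².
A: Δ = 2!·0!·10!/13! = 1/858; Racah Σ t=0..0: t=0:+1/34560 = 1/34560; ⇒ 3j(1 6 5; 1 -2 1)² = 14/429, sgn +1
B: Δ = 2!·0!·10!/13! = 1/858; Racah Σ t=2..2: t=2:+1/60480 = 1/60480; ⇒ 3j(1 6 5; -1 -1 2)² = 5/429, sgn -1
I_A²/I_B² = (14/429)/(5/429) = 14/5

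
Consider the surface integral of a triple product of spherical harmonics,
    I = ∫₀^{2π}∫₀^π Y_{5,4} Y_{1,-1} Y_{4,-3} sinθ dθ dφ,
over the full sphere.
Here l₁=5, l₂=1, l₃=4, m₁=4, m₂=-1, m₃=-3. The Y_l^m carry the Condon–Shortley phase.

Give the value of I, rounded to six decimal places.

0.294638

Checks pass: Σm=0; 10 even; l₃=4∈[4,6].
(2·5+1)(2·1+1)(2·4+1) = 297
Δ: 2! 8! 0! / 11! → 1/495
sum: t=1:−1/576 = -1/576
3j²(5 1 4; 0 0 0) = Δ·Π!·Σ² = 5/99  (sign -1)
sum: t=0:+1/10080 = 1/10080
3j²(5 1 4; 4 -1 -3) = Δ·Π!·Σ² = 4/55  (sign -1)
combine: 4πI² = 297·5/99·4/55 = 12/11
take √, sign +1: I = 0.29463840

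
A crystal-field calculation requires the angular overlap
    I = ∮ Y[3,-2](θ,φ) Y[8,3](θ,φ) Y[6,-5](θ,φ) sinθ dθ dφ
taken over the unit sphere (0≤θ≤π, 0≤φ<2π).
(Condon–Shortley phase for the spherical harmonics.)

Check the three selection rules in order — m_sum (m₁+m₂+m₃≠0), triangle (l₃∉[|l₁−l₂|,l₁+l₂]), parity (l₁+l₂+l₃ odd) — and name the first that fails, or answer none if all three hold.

m_sum

azimuthal sum: -2 + 3 − 5 = -4  ✗
5 ≤ 6 ≤ 11 (triangle on l)
L = 3 + 8 + 6 = 17 (odd)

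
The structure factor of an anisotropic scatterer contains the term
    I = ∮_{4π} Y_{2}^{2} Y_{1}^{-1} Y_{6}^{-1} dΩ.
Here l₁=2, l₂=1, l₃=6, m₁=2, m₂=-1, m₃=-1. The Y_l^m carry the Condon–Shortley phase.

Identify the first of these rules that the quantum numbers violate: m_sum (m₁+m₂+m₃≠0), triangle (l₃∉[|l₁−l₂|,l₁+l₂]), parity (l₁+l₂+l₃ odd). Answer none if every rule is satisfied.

azimuthal sum: 2 − 1 − 1 = 0  ✓
1 ≤ 6 ≤ 3 (triangle on l)  ✗
L = 2 + 1 + 6 = 9 (odd)

triangle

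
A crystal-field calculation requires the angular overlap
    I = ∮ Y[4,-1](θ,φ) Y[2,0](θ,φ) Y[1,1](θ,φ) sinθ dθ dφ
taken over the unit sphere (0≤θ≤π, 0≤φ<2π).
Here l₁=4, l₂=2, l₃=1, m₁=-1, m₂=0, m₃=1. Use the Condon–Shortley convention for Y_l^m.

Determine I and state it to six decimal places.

|4−2|≤1≤4+2 violated ⇒ I = 0

0.000000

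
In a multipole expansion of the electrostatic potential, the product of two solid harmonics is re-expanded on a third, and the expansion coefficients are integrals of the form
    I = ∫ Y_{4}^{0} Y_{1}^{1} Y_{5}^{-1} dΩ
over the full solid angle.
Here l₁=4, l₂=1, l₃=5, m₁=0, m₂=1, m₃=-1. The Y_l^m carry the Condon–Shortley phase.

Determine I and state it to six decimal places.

-0.190188

Rules hold: Σm=0, L=10 even, 3≤5≤5.
N = 9·3·11 = 297
Δ = 0!·8!·2!/11! = 1/495
Racah Σ t=0..0: t=0:+1/576 = 1/576
⇒ 3j(4 1 5; 0 0 0)² = 5/99, sgn -1
Racah Σ t=0..0: t=0:+1/1152 = 1/1152
⇒ 3j(4 1 5; 0 1 -1)² = 1/33, sgn +1
4πI² = N·(3j₀)²·(3jₘ)² = 5/11
I = -1·√(0.454545/4π) = -0.19018827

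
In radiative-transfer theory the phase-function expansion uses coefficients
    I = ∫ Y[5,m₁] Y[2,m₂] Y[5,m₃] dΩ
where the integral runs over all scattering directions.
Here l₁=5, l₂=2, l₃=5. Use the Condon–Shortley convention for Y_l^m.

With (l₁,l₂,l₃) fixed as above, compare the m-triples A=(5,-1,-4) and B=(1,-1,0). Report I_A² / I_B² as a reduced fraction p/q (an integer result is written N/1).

27/1

Shared (l₁,l₂,l₃)=(5,2,5): N and (l;000)² cancel in I_A²/I_B².
A: Δ = 2!·8!·2!/13! = 1/38610; Racah Σ t=0..0: t=0:+1/80640 = 1/80640; ⇒ 3j(5 2 5; 5 -1 -4)² = 9/286, sgn -1
B: Δ = 2!·8!·2!/13! = 1/38610; Racah Σ t=0..1: t=0:+1/1152 t=1:−1/1440 = 1/5760; ⇒ 3j(5 2 5; 1 -1 0)² = 1/858, sgn -1
I_A²/I_B² = (9/286)/(1/858) = 27/1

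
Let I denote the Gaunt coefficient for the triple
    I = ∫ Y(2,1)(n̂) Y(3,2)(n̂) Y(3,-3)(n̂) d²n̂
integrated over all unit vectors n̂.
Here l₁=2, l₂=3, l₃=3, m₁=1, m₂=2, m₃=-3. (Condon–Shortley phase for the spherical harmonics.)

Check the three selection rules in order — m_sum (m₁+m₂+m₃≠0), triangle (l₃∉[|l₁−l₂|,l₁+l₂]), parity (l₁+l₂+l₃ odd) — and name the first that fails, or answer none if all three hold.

Σmᵢ = 0  ✓
l₃∈[|l₁−l₂|,l₁+l₂]=[1,5], have l₃=3  ✓
Σlᵢ = 8 ⇒ even  ✓

none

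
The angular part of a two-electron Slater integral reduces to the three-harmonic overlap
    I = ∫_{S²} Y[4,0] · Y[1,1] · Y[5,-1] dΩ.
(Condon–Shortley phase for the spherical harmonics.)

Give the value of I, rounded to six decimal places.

-0.190188

Checks pass: Σm=0; 10 even; l₃=5∈[3,5].
(2·4+1)(2·1+1)(2·5+1) = 297
Δ: 0! 8! 2! / 11! → 1/495
sum: t=0:+1/576 = 1/576
3j²(4 1 5; 0 0 0) = Δ·Π!·Σ² = 5/99  (sign -1)
sum: t=0:+1/1152 = 1/1152
3j²(4 1 5; 0 1 -1) = Δ·Π!·Σ² = 1/33  (sign +1)
combine: 4πI² = 297·5/99·1/33 = 5/11
take √, sign -1: I = -0.19018827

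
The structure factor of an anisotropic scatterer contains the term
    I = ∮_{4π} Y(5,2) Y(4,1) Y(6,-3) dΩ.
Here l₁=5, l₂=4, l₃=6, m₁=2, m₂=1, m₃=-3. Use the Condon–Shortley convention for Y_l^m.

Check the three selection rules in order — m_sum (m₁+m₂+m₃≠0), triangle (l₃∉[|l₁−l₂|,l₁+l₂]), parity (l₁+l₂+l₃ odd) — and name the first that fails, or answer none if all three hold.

parity

azimuthal sum: 2 + 1 − 3 = 0  ✓
1 ≤ 6 ≤ 9 (triangle on l)  ✓
L = 5 + 4 + 6 = 15 (odd)  ✗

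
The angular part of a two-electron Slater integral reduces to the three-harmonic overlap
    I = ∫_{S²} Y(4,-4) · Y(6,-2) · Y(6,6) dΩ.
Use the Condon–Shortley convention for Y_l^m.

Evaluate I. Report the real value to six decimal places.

m-sum 0 ✓  L=16 even ✓  2≤6≤10 ✓
Π(2lᵢ+1) = 9×13×13 = 1521
triangle coeff Δ(4,6,6) = 1/15315300
Σ_t [0,4]: t=0:+1/829440 t=1:−1/25920 t=2:+1/9216 t=3:−1/25920 t=4:+1/829440 = 7/207360
(3j)²=28/2431 [(4 6 6; 0 0 0)], sign=+1
Σ_t [4,4]: t=4:+1/23224320 = 1/23224320
(3j)²=1/442 [(4 6 6; -4 -2 6)], sign=+1
⇒ 4πI² = 126/3179
I = (+1)√(126/3179/(4π)) = 0.05616103

0.056161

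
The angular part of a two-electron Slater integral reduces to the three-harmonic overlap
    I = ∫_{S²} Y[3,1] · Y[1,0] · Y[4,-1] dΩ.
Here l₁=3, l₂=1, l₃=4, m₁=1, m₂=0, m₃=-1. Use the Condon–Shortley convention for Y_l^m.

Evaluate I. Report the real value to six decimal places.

Checks pass: Σm=0; 8 even; l₃=4∈[2,4].
(2·3+1)(2·1+1)(2·4+1) = 189
Δ: 0! 6! 2! / 9! → 1/252
sum: t=0:+1/36 = 1/36
3j²(3 1 4; 0 0 0) = Δ·Π!·Σ² = 4/63  (sign +1)
sum: t=0:+1/48 = 1/48
3j²(3 1 4; 1 0 -1) = Δ·Π!·Σ² = 5/84  (sign -1)
combine: 4πI² = 189·4/63·5/84 = 5/7
take √, sign -1: I = -0.23841361

-0.238414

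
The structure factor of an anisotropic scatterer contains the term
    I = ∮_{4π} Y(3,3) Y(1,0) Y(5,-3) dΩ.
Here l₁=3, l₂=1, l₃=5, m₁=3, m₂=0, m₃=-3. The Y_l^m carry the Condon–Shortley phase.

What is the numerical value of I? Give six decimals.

0.000000

|3−1|≤5≤3+1 violated ⇒ I = 0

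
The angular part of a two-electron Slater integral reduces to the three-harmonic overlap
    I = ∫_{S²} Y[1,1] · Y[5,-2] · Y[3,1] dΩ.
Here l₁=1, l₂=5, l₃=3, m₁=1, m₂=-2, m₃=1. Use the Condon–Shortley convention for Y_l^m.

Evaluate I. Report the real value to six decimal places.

l₃=3 ∉ [4,6] — triangle fails ⇒ I = 0

0.000000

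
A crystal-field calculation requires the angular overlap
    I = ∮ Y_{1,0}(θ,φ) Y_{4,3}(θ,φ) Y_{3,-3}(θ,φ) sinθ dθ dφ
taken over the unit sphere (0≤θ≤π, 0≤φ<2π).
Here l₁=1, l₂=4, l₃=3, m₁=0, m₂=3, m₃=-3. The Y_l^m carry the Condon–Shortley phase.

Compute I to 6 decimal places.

-0.162868

m-sum 0 ✓  L=8 even ✓  3≤3≤5 ✓
Π(2lᵢ+1) = 3×9×7 = 189
triangle coeff Δ(1,4,3) = 1/252
Σ_t [1,1]: t=1:−1/36 = -1/36
(3j)²=4/63 [(1 4 3; 0 0 0)], sign=+1
Σ_t [1,1]: t=1:−1/720 = -1/720
(3j)²=1/36 [(1 4 3; 0 3 -3)], sign=-1
⇒ 4πI² = 1/3
I = (-1)√(1/3/(4π)) = -0.16286750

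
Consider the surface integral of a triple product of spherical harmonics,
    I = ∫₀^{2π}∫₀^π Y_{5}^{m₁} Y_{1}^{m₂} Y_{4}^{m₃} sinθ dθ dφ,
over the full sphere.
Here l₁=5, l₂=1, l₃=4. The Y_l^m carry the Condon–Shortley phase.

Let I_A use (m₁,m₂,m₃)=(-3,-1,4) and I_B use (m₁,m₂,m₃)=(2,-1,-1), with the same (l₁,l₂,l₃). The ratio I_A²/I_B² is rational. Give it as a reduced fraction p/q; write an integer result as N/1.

Same 5,1,4: normalisation and zero-m 3j drop out of the ratio.
A: Δ: 2! 8! 0! / 11! → 1/495; sum: t=0:+1/80640 = 1/80640; 3j²(5 1 4; -3 -1 4) = Δ·Π!·Σ² = 1/495  (sign +1)
B: Δ: 2! 8! 0! / 11! → 1/495; sum: t=0:+1/1440 = 1/1440; 3j²(5 1 4; 2 -1 -1) = Δ·Π!·Σ² = 7/165  (sign -1)
I_A²/I_B² = (1/495)/(7/165) = 1/21

1/21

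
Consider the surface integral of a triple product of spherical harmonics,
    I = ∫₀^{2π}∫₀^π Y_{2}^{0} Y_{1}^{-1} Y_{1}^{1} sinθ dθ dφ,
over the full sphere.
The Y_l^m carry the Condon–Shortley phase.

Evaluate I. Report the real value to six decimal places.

m-sum 0 ✓  L=4 even ✓  1≤1≤3 ✓
Π(2lᵢ+1) = 5×3×3 = 45
triangle coeff Δ(2,1,1) = 1/30
Σ_t [1,1]: t=1:−1/1 = -1/1
(3j)²=2/15 [(2 1 1; 0 0 0)], sign=+1
Σ_t [0,0]: t=0:+1/4 = 1/4
(3j)²=1/30 [(2 1 1; 0 -1 1)], sign=+1
⇒ 4πI² = 1/5
I = (+1)√(1/5/(4π)) = 0.12615663

0.126157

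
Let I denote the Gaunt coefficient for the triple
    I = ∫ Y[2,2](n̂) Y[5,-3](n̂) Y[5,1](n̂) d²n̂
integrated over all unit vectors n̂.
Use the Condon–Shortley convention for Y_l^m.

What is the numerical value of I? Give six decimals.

0.171169

Checks pass: Σm=0; 12 even; l₃=5∈[3,7].
(2·2+1)(2·5+1)(2·5+1) = 605
Δ: 2! 2! 8! / 13! → 1/38610
sum: t=0:+1/2880 t=1:−1/576 t=2:+1/2880 = -1/960
3j²(2 5 5; 0 0 0) = Δ·Π!·Σ² = 10/429  (sign +1)
sum: t=0:+1/5760 = 1/5760
3j²(2 5 5; 2 -3 1) = Δ·Π!·Σ² = 56/2145  (sign +1)
combine: 4πI² = 605·10/429·56/2145 = 560/1521
take √, sign +1: I = 0.17116875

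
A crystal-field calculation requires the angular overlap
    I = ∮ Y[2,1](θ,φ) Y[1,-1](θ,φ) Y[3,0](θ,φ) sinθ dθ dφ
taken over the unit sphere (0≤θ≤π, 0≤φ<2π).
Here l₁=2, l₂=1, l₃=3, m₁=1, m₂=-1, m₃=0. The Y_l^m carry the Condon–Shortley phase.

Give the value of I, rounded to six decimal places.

Rules hold: Σm=0, L=6 even, 1≤3≤3.
N = 5·3·7 = 105
Δ = 0!·4!·2!/7! = 1/105
Racah Σ t=0..0: t=0:+1/4 = 1/4
⇒ 3j(2 1 3; 0 0 0)² = 3/35, sgn -1
Racah Σ t=0..0: t=0:+1/12 = 1/12
⇒ 3j(2 1 3; 1 -1 0)² = 1/35, sgn -1
4πI² = N·(3j₀)²·(3jₘ)² = 9/35
I = +1·√(0.257143/4π) = 0.14304817

0.143048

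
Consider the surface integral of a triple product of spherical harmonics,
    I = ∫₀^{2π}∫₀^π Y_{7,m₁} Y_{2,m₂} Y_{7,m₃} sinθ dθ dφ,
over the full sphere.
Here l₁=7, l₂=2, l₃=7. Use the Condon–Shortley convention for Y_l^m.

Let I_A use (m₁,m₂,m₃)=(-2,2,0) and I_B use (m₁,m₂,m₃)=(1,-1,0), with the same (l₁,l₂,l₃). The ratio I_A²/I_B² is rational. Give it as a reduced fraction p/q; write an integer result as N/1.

l's match ⇒ only the (l;m) 3-j factors differ between A and B.
A: triangle coeff Δ(7,2,7) = 1/185640; Σ_t [2,2]: t=2:+1/2419200 = 1/2419200; (3j)²=27/1105 [(7 2 7; -2 2 0)], sign=-1
B: triangle coeff Δ(7,2,7) = 1/185640; Σ_t [0,1]: t=0:+1/1036800 t=1:−1/1209600 = 1/7257600; (3j)²=1/2210 [(7 2 7; 1 -1 0)], sign=-1
I_A²/I_B² = (27/1105)/(1/2210) = 54/1

54/1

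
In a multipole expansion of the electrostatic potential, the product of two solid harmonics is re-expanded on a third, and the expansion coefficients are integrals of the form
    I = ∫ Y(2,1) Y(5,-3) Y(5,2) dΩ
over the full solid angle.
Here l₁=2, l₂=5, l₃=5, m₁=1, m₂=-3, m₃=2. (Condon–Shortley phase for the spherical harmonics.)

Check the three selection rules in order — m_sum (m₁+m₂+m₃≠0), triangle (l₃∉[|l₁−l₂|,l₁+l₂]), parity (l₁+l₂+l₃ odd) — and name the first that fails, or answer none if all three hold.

azimuthal sum: 1 − 3 + 2 = 0  ✓
3 ≤ 5 ≤ 7 (triangle on l)  ✓
L = 2 + 5 + 5 = 12 (even)  ✓

none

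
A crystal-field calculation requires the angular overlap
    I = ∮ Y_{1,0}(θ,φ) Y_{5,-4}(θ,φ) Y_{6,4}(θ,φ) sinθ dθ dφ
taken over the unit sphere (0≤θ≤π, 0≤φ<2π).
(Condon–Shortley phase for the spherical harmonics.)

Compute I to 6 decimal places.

Checks pass: Σm=0; 12 even; l₃=6∈[4,6].
(2·1+1)(2·5+1)(2·6+1) = 429
Δ: 0! 2! 10! / 13! → 1/858
sum: t=0:+1/14400 = 1/14400
3j²(1 5 6; 0 0 0) = Δ·Π!·Σ² = 6/143  (sign +1)
sum: t=0:+1/362880 = 1/362880
3j²(1 5 6; 0 -4 4) = Δ·Π!·Σ² = 10/429  (sign +1)
combine: 4πI² = 429·6/143·10/429 = 60/143
take √, sign +1: I = 0.18272698

0.182727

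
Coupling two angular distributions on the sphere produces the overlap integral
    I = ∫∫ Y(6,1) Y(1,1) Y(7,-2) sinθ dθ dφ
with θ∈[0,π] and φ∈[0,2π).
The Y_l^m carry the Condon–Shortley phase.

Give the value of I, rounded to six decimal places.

m-sum 0 ✓  L=14 even ✓  5≤7≤7 ✓
Π(2lᵢ+1) = 13×3×15 = 585
triangle coeff Δ(6,1,7) = 1/1365
Σ_t [0,0]: t=0:+1/518400 = 1/518400
(3j)²=7/195 [(6 1 7; 0 0 0)], sign=-1
Σ_t [0,0]: t=0:+1/1209600 = 1/1209600
(3j)²=12/455 [(6 1 7; 1 1 -2)], sign=-1
⇒ 4πI² = 36/65
I = (+1)√(36/65/(4π)) = 0.20993732

0.209937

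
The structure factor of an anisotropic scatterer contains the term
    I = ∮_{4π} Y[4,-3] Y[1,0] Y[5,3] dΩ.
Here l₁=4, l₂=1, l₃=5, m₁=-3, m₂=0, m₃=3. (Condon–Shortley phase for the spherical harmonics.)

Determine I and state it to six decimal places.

m-sum 0 ✓  L=10 even ✓  3≤5≤5 ✓
Π(2lᵢ+1) = 9×3×11 = 297
triangle coeff Δ(4,1,5) = 1/495
Σ_t [0,0]: t=0:+1/576 = 1/576
(3j)²=5/99 [(4 1 5; 0 0 0)], sign=-1
Σ_t [0,0]: t=0:+1/5040 = 1/5040
(3j)²=16/495 [(4 1 5; -3 0 3)], sign=+1
⇒ 4πI² = 16/33
I = (-1)√(16/33/(4π)) = -0.19642560

-0.196426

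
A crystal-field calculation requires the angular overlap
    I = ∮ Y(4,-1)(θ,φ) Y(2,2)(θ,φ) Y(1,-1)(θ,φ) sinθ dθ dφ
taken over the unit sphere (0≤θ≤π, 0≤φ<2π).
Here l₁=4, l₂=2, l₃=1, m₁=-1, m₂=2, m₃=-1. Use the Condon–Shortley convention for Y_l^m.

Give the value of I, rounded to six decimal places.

0.000000

l₃=1 ∉ [2,6] — triangle fails ⇒ I = 0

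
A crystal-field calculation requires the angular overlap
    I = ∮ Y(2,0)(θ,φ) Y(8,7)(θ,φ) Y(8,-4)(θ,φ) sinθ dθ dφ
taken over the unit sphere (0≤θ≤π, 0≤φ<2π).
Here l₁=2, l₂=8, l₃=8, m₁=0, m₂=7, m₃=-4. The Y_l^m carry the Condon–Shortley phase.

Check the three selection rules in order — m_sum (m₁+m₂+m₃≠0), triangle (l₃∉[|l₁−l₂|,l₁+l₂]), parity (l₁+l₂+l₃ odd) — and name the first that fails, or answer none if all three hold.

m_sum

m₁+m₂+m₃ = 0 + 7 − 4 = 3  ✗
triangle: |2−8|=6 ≤ l₃=8 ≤ 2+8=10
parity: l₁+l₂+l₃ = 18 is even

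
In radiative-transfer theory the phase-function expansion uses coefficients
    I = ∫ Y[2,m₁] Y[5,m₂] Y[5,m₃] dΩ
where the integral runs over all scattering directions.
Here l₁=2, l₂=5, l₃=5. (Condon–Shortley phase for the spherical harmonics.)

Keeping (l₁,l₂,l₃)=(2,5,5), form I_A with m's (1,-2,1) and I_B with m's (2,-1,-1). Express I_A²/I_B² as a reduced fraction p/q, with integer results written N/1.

7/25

Same 2,5,5: normalisation and zero-m 3j drop out of the ratio.
A: Δ: 2! 2! 8! / 13! → 1/38610; sum: t=0:+1/1440 t=1:−1/2880 = 1/2880; 3j²(2 5 5; 1 -2 1) = Δ·Π!·Σ² = 7/715  (sign +1)
B: Δ: 2! 2! 8! / 13! → 1/38610; sum: t=0:+1/2304 = 1/2304; 3j²(2 5 5; 2 -1 -1) = Δ·Π!·Σ² = 5/143  (sign +1)
I_A²/I_B² = (7/715)/(5/143) = 7/25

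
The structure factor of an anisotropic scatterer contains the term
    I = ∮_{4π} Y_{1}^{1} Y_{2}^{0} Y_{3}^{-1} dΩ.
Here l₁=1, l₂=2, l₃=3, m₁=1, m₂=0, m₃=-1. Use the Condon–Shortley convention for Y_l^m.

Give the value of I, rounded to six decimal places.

-0.202301

Checks pass: Σm=0; 6 even; l₃=3∈[1,3].
(2·1+1)(2·2+1)(2·3+1) = 105
Δ: 0! 2! 4! / 7! → 1/105
sum: t=0:+1/4 = 1/4
3j²(1 2 3; 0 0 0) = Δ·Π!·Σ² = 3/35  (sign -1)
sum: t=0:+1/8 = 1/8
3j²(1 2 3; 1 0 -1) = Δ·Π!·Σ² = 2/35  (sign +1)
combine: 4πI² = 105·3/35·2/35 = 18/35
take √, sign -1: I = -0.20230066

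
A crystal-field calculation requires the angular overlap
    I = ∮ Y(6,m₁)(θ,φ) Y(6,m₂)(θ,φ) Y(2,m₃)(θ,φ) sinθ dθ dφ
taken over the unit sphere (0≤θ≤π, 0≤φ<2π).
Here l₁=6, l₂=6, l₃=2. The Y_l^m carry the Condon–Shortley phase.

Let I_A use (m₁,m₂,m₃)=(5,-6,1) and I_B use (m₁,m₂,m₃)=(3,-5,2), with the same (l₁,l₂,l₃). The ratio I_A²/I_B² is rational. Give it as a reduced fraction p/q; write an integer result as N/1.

11/5

l's match ⇒ only the (l;m) 3-j factors differ between A and B.
A: triangle coeff Δ(6,6,2) = 1/90090; Σ_t [0,0]: t=0:+1/7257600 = 1/7257600; (3j)²=11/455 [(6 6 2; 5 -6 1)], sign=-1
B: triangle coeff Δ(6,6,2) = 1/90090; Σ_t [1,1]: t=1:−1/1451520 = -1/1451520; (3j)²=1/91 [(6 6 2; 3 -5 2)], sign=-1
I_A²/I_B² = (11/455)/(1/91) = 11/5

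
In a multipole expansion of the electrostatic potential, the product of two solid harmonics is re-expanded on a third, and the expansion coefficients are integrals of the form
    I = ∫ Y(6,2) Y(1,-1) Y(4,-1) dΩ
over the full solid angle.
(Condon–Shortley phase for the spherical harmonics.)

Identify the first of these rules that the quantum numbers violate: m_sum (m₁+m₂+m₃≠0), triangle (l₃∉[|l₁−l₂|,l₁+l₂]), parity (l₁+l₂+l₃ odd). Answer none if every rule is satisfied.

azimuthal sum: 2 − 1 − 1 = 0  ✓
5 ≤ 4 ≤ 7 (triangle on l)  ✗
L = 6 + 1 + 4 = 11 (odd)

triangle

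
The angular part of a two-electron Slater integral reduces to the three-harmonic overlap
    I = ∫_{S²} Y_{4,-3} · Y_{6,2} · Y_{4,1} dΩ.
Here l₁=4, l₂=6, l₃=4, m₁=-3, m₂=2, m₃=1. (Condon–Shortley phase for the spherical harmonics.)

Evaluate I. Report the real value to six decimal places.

Checks pass: Σm=0; 14 even; l₃=4∈[2,10].
(2·4+1)(2·6+1)(2·4+1) = 1053
Δ: 6! 2! 6! / 15! → 1/1261260
sum: t=2:+1/4608 t=3:−1/1296 t=4:+1/4608 = -7/20736
3j²(4 6 4; 0 0 0) = Δ·Π!·Σ² = 20/1287  (sign -1)
sum: t=5:−1/8640 t=6:+1/34560 = -1/11520
3j²(4 6 4; -3 2 1) = Δ·Π!·Σ² = 3/143  (sign +1)
combine: 4πI² = 1053·20/1287·3/143 = 540/1573
take √, sign -1: I = -0.16528277

-0.165283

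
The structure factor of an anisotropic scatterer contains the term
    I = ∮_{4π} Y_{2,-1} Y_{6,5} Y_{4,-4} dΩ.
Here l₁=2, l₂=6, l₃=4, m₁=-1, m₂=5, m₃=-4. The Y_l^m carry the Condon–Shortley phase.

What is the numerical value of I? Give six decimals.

Rules hold: Σm=0, L=12 even, 4≤4≤8.
N = 5·13·9 = 585
Δ = 4!·0!·8!/13! = 1/6435
Racah Σ t=2..2: t=2:+1/2304 = 1/2304
⇒ 3j(2 6 4; 0 0 0)² = 5/143, sgn +1
Racah Σ t=3..3: t=3:−1/241920 = -1/241920
⇒ 3j(2 6 4; -1 5 -4)² = 1/39, sgn -1
4πI² = N·(3j₀)²·(3jₘ)² = 75/143
I = -1·√(0.524476/4π) = -0.20429497

-0.204295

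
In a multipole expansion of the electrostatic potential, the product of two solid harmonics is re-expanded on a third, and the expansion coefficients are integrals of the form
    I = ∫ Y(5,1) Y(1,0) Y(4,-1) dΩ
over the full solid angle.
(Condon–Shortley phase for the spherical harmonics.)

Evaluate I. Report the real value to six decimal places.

m-sum 0 ✓  L=10 even ✓  4≤4≤6 ✓
Π(2lᵢ+1) = 11×3×9 = 297
triangle coeff Δ(5,1,4) = 1/495
Σ_t [1,1]: t=1:−1/576 = -1/576
(3j)²=5/99 [(5 1 4; 0 0 0)], sign=-1
Σ_t [1,1]: t=1:−1/720 = -1/720
(3j)²=8/165 [(5 1 4; 1 0 -1)], sign=+1
⇒ 4πI² = 8/11
I = (-1)√(8/11/(4π)) = -0.24057125

-0.240571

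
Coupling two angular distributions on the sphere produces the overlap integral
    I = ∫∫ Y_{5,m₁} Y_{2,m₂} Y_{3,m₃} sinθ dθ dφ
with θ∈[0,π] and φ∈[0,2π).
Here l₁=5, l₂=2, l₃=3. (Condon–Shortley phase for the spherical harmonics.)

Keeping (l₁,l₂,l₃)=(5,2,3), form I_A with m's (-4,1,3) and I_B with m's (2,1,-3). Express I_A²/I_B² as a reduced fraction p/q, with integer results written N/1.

l's match ⇒ only the (l;m) 3-j factors differ between A and B.
A: triangle coeff Δ(5,2,3) = 1/2310; Σ_t [3,3]: t=3:−1/4320 = -1/4320; (3j)²=2/55 [(5 2 3; -4 1 3)], sign=-1
B: triangle coeff Δ(5,2,3) = 1/2310; Σ_t [3,3]: t=3:−1/4320 = -1/4320; (3j)²=1/330 [(5 2 3; 2 1 -3)], sign=-1
I_A²/I_B² = (2/55)/(1/330) = 12/1

12/1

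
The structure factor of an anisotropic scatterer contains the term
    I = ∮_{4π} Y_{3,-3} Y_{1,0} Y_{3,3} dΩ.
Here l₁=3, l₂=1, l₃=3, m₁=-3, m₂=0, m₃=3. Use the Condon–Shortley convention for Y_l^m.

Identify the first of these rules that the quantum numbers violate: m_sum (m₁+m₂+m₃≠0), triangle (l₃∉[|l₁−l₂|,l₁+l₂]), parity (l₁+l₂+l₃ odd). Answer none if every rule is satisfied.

parity

m₁+m₂+m₃ = -3 + 0 + 3 = 0  ✓
triangle: |3−1|=2 ≤ l₃=3 ≤ 3+1=4  ✓
parity: l₁+l₂+l₃ = 7 is odd  ✗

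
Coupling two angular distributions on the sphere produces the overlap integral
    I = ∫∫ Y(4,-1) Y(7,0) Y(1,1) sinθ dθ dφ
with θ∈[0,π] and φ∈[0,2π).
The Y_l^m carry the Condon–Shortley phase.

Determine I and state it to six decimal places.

l₃=1 ∉ [3,11] — triangle fails ⇒ I = 0

0.000000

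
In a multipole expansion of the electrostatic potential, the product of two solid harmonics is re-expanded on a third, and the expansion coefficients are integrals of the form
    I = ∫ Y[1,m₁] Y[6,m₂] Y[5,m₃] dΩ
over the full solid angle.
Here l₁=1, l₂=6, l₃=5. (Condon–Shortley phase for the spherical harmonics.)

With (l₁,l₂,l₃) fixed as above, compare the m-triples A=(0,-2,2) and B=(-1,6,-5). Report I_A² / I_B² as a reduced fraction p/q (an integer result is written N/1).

Same 1,6,5: normalisation and zero-m 3j drop out of the ratio.
A: Δ: 2! 0! 10! / 13! → 1/858; sum: t=1:−1/30240 = -1/30240; 3j²(1 6 5; 0 -2 2) = Δ·Π!·Σ² = 16/429  (sign +1)
B: Δ: 2! 0! 10! / 13! → 1/858; sum: t=2:+1/7257600 = 1/7257600; 3j²(1 6 5; -1 6 -5) = Δ·Π!·Σ² = 1/13  (sign +1)
I_A²/I_B² = (16/429)/(1/13) = 16/33

16/33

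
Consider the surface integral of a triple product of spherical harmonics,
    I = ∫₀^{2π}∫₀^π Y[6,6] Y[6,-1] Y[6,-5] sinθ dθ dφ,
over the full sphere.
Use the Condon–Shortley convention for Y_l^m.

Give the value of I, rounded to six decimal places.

m-sum 0 ✓  L=18 even ✓  0≤6≤12 ✓
Π(2lᵢ+1) = 13×13×13 = 2197
triangle coeff Δ(6,6,6) = 1/325909584
Σ_t [0,6]: t=0:+1/373248000 t=1:−1/1728000 t=2:+1/110592 t=3:−1/46656 t=4:+1/110592 t=5:−1/1728000 t=6:+1/373248000 = -7/1555200
(3j)²=400/46189 [(6 6 6; 0 0 0)], sign=-1
Σ_t [0,0]: t=0:+1/62208000 = 1/62208000
(3j)²=77/8398 [(6 6 6; 6 -1 -5)], sign=-1
⇒ 4πI² = 18200/104329
I = (+1)√(18200/104329/(4π)) = 0.11782250

0.117823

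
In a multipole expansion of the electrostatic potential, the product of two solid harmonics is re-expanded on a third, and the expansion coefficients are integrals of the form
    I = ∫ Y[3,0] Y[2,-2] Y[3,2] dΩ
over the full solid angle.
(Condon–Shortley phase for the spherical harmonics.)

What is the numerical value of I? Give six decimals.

-0.188063

Checks pass: Σm=0; 8 even; l₃=3∈[1,5].
(2·3+1)(2·2+1)(2·3+1) = 245
Δ: 2! 4! 2! / 9! → 1/3780
sum: t=0:+1/24 t=1:−1/4 t=2:+1/24 = -1/6
3j²(3 2 3; 0 0 0) = Δ·Π!·Σ² = 4/105  (sign +1)
sum: t=0:+1/24 = 1/24
3j²(3 2 3; 0 -2 2) = Δ·Π!·Σ² = 1/21  (sign -1)
combine: 4πI² = 245·4/105·1/21 = 4/9
take √, sign -1: I = -0.18806319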